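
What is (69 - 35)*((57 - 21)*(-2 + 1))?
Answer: -1224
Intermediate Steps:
(69 - 35)*((57 - 21)*(-2 + 1)) = 34*(36*(-1)) = 34*(-36) = -1224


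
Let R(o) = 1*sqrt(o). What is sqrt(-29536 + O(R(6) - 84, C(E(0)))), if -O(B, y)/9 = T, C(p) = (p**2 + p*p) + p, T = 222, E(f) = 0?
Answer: I*sqrt(31534) ≈ 177.58*I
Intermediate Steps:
R(o) = sqrt(o)
C(p) = p + 2*p**2 (C(p) = (p**2 + p**2) + p = 2*p**2 + p = p + 2*p**2)
O(B, y) = -1998 (O(B, y) = -9*222 = -1998)
sqrt(-29536 + O(R(6) - 84, C(E(0)))) = sqrt(-29536 - 1998) = sqrt(-31534) = I*sqrt(31534)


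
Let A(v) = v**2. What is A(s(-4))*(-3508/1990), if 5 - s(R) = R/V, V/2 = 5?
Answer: -1278666/24875 ≈ -51.404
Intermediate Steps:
V = 10 (V = 2*5 = 10)
s(R) = 5 - R/10
A(s(-4))*(-3508/1990) = (5 - 1/10*(-4))**2*(-3508/1990) = (5 + 2/5)**2*(-3508*1/1990) = (27/5)**2*(-1754/995) = (729/25)*(-1754/995) = -1278666/24875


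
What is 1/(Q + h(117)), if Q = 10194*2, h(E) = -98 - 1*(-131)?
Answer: 1/20421 ≈ 4.8969e-5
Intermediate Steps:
h(E) = 33 (h(E) = -98 + 131 = 33)
Q = 20388
1/(Q + h(117)) = 1/(20388 + 33) = 1/20421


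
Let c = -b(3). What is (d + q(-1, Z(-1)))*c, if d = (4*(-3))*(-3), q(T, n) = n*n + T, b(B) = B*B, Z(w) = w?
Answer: -324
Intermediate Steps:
b(B) = B**2
q(T, n) = T + n**2 (q(T, n) = n**2 + T = T + n**2)
c = -9 (c = -1*3**2 = -1*9 = -9)
d = 36 (d = -12*(-3) = 36)
(d + q(-1, Z(-1)))*c = (36 + (-1 + (-1)**2))*(-9) = (36 + (-1 + 1))*(-9) = (36 + 0)*(-9) = 36*(-9) = -324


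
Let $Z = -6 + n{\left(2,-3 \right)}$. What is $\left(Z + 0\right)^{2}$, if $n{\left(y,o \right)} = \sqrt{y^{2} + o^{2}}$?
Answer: $\left(6 - \sqrt{13}\right)^{2} \approx 5.7334$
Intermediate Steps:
$n{\left(y,o \right)} = \sqrt{o^{2} + y^{2}}$
$Z = -6 + \sqrt{13}$ ($Z = -6 + \sqrt{\left(-3\right)^{2} + 2^{2}} = -6 + \sqrt{9 + 4} = -6 + \sqrt{13} \approx -2.3944$)
$\left(Z + 0\right)^{2} = \left(\left(-6 + \sqrt{13}\right) + 0\right)^{2} = \left(-6 + \sqrt{13}\right)^{2}$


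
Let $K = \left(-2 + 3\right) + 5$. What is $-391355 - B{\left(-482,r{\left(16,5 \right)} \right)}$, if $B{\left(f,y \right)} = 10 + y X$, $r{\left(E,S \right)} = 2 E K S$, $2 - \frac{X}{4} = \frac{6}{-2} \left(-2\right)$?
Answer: $-376005$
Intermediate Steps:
$K = 6$ ($K = 1 + 5 = 6$)
$X = -16$ ($X = 8 - 4 \frac{6}{-2} \left(-2\right) = 8 - 4 \cdot 6 \left(- \frac{1}{2}\right) \left(-2\right) = 8 - 4 \left(\left(-3\right) \left(-2\right)\right) = 8 - 24 = -16$)
$r{\left(E,S \right)} = 12 E S$ ($r{\left(E,S \right)} = 2 E 6 S = 12 E S$)
$B{\left(f,y \right)} = 10 - 16 y$ ($B{\left(f,y \right)} = 10 + y \left(-16\right) = 10 - 16 y$)
$-391355 - B{\left(-482,r{\left(16,5 \right)} \right)} = -391355 - \left(10 - 16 \cdot 12 \cdot 16 \cdot 5\right) = -391355 - \left(10 - 15360\right) = -391355 - -15350 = -391355 + 15350 = -376005$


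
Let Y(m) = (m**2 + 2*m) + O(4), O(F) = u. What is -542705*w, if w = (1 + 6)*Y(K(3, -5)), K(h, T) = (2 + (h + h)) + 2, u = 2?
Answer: -463470070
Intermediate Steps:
O(F) = 2
K(h, T) = 4 + 2*h (K(h, T) = (2 + 2*h) + 2 = 4 + 2*h)
Y(m) = 2 + m**2 + 2*m (Y(m) = (m**2 + 2*m) + 2 = 2 + m**2 + 2*m)
w = 854 (w = (1 + 6)*(2 + (4 + 2*3)**2 + 2*(4 + 2*3)) = 7*(2 + (4 + 6)**2 + 2*(4 + 6)) = 7*(2 + 10**2 + 2*10) = 7*(2 + 100 + 20) = 7*122 = 854)
-542705*w = -542705*854 = -463470070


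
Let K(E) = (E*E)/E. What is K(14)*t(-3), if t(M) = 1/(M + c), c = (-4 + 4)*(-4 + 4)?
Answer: -14/3 ≈ -4.6667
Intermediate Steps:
c = 0 (c = 0*0 = 0)
t(M) = 1/M (t(M) = 1/(M + 0) = 1/M)
K(E) = E (K(E) = E²/E = E)
K(14)*t(-3) = 14/(-3) = 14*(-⅓) = -14/3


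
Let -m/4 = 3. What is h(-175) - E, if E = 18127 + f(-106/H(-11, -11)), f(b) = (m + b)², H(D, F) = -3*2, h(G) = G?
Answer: -165007/9 ≈ -18334.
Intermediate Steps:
m = -12 (m = -4*3 = -12)
H(D, F) = -6
f(b) = (-12 + b)²
E = 163432/9 (E = 18127 + (-12 - 106/(-6))² = 18127 + (-12 - 106*(-⅙))² = 18127 + (-12 + 53/3)² = 18127 + (17/3)² = 18127 + 289/9 = 163432/9 ≈ 18159.)
h(-175) - E = -175 - 1*163432/9 = -175 - 163432/9 = -165007/9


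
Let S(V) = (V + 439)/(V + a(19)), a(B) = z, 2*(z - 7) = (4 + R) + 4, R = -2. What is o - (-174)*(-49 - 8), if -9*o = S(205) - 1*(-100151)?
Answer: -13574813/645 ≈ -21046.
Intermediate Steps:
z = 10 (z = 7 + ((4 - 2) + 4)/2 = 7 + (2 + 4)/2 = 7 + (½)*6 = 7 + 3 = 10)
a(B) = 10
S(V) = (439 + V)/(10 + V) (S(V) = (V + 439)/(V + 10) = (439 + V)/(10 + V))
o = -7177703/645 (o = -((439 + 205)/(10 + 205) - 1*(-100151))/9 = -(644/215 + 100151)/9 = -⅑*21533109/215 = -7177703/645 ≈ -11128.)
o - (-174)*(-49 - 8) = -7177703/645 - (-174)*(-49 - 8) = -7177703/645 - (-174)*(-57) = -7177703/645 - 1*9918 = -7177703/645 - 9918 = -13574813/645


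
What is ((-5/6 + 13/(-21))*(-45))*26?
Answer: 11895/7 ≈ 1699.3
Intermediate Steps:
((-5/6 + 13/(-21))*(-45))*26 = ((-5*⅙ + 13*(-1/21))*(-45))*26 = ((-⅚ - 13/21)*(-45))*26 = -61/42*(-45)*26 = (915/14)*26 = 11895/7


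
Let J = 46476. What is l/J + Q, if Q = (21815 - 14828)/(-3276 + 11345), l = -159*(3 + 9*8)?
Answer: 25389443/41668316 ≈ 0.60932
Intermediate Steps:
l = -11925 (l = -159*(3 + 72) = -159*75 = -11925)
Q = 6987/8069 ≈ 0.86591
l/J + Q = -11925/46476 + 6987/8069 = -11925*1/46476 + 6987/8069 = -1325/5164 + 6987/8069 = 25389443/41668316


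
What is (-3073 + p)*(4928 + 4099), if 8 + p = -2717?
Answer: -52338546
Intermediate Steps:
p = -2725 (p = -8 - 2717 = -2725)
(-3073 + p)*(4928 + 4099) = (-3073 - 2725)*(4928 + 4099) = -5798*9027 = -52338546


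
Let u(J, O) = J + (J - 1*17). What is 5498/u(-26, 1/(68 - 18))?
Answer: -5498/69 ≈ -79.681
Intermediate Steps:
u(J, O) = -17 + 2*J (u(J, O) = J + (J - 17) = J + (-17 + J) = -17 + 2*J)
5498/u(-26, 1/(68 - 18)) = 5498/(-17 + 2*(-26)) = 5498/(-17 - 52) = 5498/(-69) = 5498*(-1/69) = -5498/69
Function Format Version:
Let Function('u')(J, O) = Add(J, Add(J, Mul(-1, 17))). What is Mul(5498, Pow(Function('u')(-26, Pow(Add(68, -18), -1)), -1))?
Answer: Rational(-5498, 69) ≈ -79.681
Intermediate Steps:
Function('u')(J, O) = Add(-17, Mul(2, J)) (Function('u')(J, O) = Add(J, Add(J, -17)) = Add(J, Add(-17, J)) = Add(-17, Mul(2, J)))
Mul(5498, Pow(Function('u')(-26, Pow(Add(68, -18), -1)), -1)) = Mul(5498, Pow(Add(-17, Mul(2, -26)), -1)) = Mul(5498, Pow(Add(-17, -52), -1)) = Mul(5498, Pow(-69, -1)) = Mul(5498, Rational(-1, 69)) = Rational(-5498, 69)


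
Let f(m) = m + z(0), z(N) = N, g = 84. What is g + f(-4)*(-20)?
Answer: 164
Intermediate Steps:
f(m) = m (f(m) = m + 0 = m)
g + f(-4)*(-20) = 84 - 4*(-20) = 84 + 80 = 164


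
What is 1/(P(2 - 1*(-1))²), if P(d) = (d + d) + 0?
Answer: 1/36 ≈ 0.027778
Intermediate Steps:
P(d) = 2*d (P(d) = 2*d + 0 = 2*d)
1/(P(2 - 1*(-1))²) = 1/((2*(2 - 1*(-1)))²) = 1/((2*(2 + 1))²) = 1/((2*3)²) = 1/(6²) = 1/36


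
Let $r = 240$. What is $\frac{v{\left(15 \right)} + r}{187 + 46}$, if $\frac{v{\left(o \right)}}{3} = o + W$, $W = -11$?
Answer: $\frac{252}{233} \approx 1.0815$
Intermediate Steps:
$v{\left(o \right)} = -33 + 3 o$ ($v{\left(o \right)} = 3 \left(o - 11\right) = 3 \left(-11 + o\right) = -33 + 3 o$)
$\frac{v{\left(15 \right)} + r}{187 + 46} = \frac{\left(-33 + 3 \cdot 15\right) + 240}{187 + 46} = \frac{\left(-33 + 45\right) + 240}{233} = \left(12 + 240\right) \frac{1}{233} = 252 \cdot \frac{1}{233} = \frac{252}{233}$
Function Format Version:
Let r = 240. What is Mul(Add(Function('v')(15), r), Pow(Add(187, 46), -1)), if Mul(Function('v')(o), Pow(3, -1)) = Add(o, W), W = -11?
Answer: Rational(252, 233) ≈ 1.0815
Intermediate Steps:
Function('v')(o) = Add(-33, Mul(3, o)) (Function('v')(o) = Mul(3, Add(o, -11)) = Mul(3, Add(-11, o)) = Add(-33, Mul(3, o)))
Mul(Add(Function('v')(15), r), Pow(Add(187, 46), -1)) = Mul(Add(Add(-33, Mul(3, 15)), 240), Pow(Add(187, 46), -1)) = Mul(Add(Add(-33, 45), 240), Pow(233, -1)) = Mul(Add(12, 240), Rational(1, 233)) = Mul(252, Rational(1, 233)) = Rational(252, 233)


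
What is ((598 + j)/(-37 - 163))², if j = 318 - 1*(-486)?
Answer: 491401/10000 ≈ 49.140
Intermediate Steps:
j = 804 (j = 318 + 486 = 804)
((598 + j)/(-37 - 163))² = ((598 + 804)/(-37 - 163))² = (1402/(-200))² = (1402*(-1/200))² = (-701/100)² = 491401/10000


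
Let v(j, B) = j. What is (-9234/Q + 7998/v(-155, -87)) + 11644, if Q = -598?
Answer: 17353723/1495 ≈ 11608.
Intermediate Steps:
(-9234/Q + 7998/v(-155, -87)) + 11644 = (-9234/(-598) + 7998/(-155)) + 11644 = (-9234*(-1/598) + 7998*(-1/155)) + 11644 = (4617/299 - 258/5) + 11644 = -54057/1495 + 11644 = 17353723/1495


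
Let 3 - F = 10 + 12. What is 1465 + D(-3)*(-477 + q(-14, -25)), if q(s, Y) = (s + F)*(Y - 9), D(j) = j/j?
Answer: 2110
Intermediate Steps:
D(j) = 1
F = -19 (F = 3 - (10 + 12) = 3 - 1*22 = 3 - 22 = -19)
q(s, Y) = (-19 + s)*(-9 + Y) (q(s, Y) = (s - 19)*(Y - 9) = (-19 + s)*(-9 + Y))
1465 + D(-3)*(-477 + q(-14, -25)) = 1465 + 1*(-477 + (171 - 19*(-25) - 9*(-14) - 25*(-14))) = 1465 + 1*(-477 + (171 + 475 + 126 + 350)) = 1465 + 1*(-477 + 1122) = 1465 + 1*645 = 1465 + 645 = 2110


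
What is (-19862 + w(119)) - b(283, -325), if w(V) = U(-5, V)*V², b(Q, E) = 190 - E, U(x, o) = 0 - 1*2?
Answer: -48699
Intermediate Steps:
U(x, o) = -2 (U(x, o) = 0 - 2 = -2)
w(V) = -2*V²
(-19862 + w(119)) - b(283, -325) = (-19862 - 2*119²) - (190 - 1*(-325)) = (-19862 - 2*14161) - (190 + 325) = (-19862 - 28322) - 1*515 = -48184 - 515 = -48699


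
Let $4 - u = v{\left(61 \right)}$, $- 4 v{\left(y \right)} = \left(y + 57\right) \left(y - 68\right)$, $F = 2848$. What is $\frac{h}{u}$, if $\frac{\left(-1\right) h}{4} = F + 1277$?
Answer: $\frac{2200}{27} \approx 81.481$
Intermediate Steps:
$v{\left(y \right)} = - \frac{\left(-68 + y\right) \left(57 + y\right)}{4}$ ($v{\left(y \right)} = - \frac{\left(y + 57\right) \left(y - 68\right)}{4} = - \frac{\left(57 + y\right) \left(-68 + y\right)}{4} = - \frac{\left(-68 + y\right) \left(57 + y\right)}{4}$)
$u = - \frac{405}{2}$ ($u = 4 - \left(969 - \frac{61^{2}}{4} + \frac{11}{4} \cdot 61\right) = 4 - \left(969 - \frac{3721}{4} + \frac{671}{4}\right) = 4 - \frac{413}{2} = - \frac{405}{2} \approx -202.5$)
$h = -16500$ ($h = - 4 \left(2848 + 1277\right) = \left(-4\right) 4125 = -16500$)
$\frac{h}{u} = - \frac{16500}{- \frac{405}{2}} = \left(-16500\right) \left(- \frac{2}{405}\right) = \frac{2200}{27}$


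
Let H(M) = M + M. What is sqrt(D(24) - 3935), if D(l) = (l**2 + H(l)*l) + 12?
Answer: I*sqrt(2195) ≈ 46.851*I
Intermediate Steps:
H(M) = 2*M
D(l) = 12 + 3*l**2 (D(l) = (l**2 + (2*l)*l) + 12 = (l**2 + 2*l**2) + 12 = 3*l**2 + 12 = 12 + 3*l**2)
sqrt(D(24) - 3935) = sqrt((12 + 3*24**2) - 3935) = sqrt((12 + 3*576) - 3935) = sqrt((12 + 1728) - 3935) = sqrt(1740 - 3935) = sqrt(-2195) = I*sqrt(2195)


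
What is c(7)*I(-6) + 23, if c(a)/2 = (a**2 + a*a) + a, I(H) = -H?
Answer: 1283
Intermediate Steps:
c(a) = 2*a + 4*a**2 (c(a) = 2*((a**2 + a*a) + a) = 2*((a**2 + a**2) + a) = 2*(2*a**2 + a) = 2*(a + 2*a**2) = 2*a + 4*a**2)
c(7)*I(-6) + 23 = (2*7*(1 + 2*7))*(-1*(-6)) + 23 = (2*7*(1 + 14))*6 + 23 = (2*7*15)*6 + 23 = 210*6 + 23 = 1260 + 23 = 1283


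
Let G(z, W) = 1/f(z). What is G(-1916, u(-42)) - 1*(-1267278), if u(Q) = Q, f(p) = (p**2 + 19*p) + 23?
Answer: 4606143664651/3634675 ≈ 1.2673e+6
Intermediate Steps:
f(p) = 23 + p**2 + 19*p
G(z, W) = 1/(23 + z**2 + 19*z)
G(-1916, u(-42)) - 1*(-1267278) = 1/(23 + (-1916)**2 + 19*(-1916)) - 1*(-1267278) = 1/(23 + 3671056 - 36404) + 1267278 = 1/3634675 + 1267278 = 4606143664651/3634675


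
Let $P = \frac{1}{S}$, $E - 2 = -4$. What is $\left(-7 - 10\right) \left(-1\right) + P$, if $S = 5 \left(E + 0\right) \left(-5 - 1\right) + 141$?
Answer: $\frac{3418}{201} \approx 17.005$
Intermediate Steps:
$E = -2$ ($E = 2 - 4 = -2$)
$S = 201$ ($S = 5 \left(-2 + 0\right) \left(-5 - 1\right) + 141 = 5 \left(\left(-2\right) \left(-6\right)\right) + 141 = 5 \cdot 12 + 141 = 60 + 141 = 201$)
$P = \frac{1}{201} \approx 0.0049751$
$\left(-7 - 10\right) \left(-1\right) + P = \left(-7 - 10\right) \left(-1\right) + \frac{1}{201} = \left(-17\right) \left(-1\right) + \frac{1}{201} = 17 + \frac{1}{201} = \frac{3418}{201}$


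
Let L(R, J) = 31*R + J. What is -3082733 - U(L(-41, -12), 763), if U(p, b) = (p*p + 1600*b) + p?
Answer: -5948339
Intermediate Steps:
L(R, J) = J + 31*R
U(p, b) = p + p² + 1600*b (U(p, b) = (p² + 1600*b) + p = p + p² + 1600*b)
-3082733 - U(L(-41, -12), 763) = -3082733 - ((-12 + 31*(-41)) + (-12 + 31*(-41))² + 1600*763) = -3082733 - ((-12 - 1271) + (-12 - 1271)² + 1220800) = -3082733 - (-1283 + (-1283)² + 1220800) = -3082733 - (-1283 + 1646089 + 1220800) = -3082733 - 1*2865606 = -3082733 - 2865606 = -5948339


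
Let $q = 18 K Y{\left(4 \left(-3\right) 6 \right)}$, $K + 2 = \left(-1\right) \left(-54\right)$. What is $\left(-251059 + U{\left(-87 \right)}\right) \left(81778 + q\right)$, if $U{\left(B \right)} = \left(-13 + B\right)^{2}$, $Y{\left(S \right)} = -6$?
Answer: $-18359535558$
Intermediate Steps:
$K = 52$ ($K = -2 - -54 = -2 + 54 = 52$)
$q = -5616$ ($q = 18 \cdot 52 \left(-6\right) = 936 \left(-6\right) = -5616$)
$\left(-251059 + U{\left(-87 \right)}\right) \left(81778 + q\right) = \left(-251059 + \left(-13 - 87\right)^{2}\right) \left(81778 - 5616\right) = \left(-251059 + \left(-100\right)^{2}\right) 76162 = \left(-251059 + 10000\right) 76162 = \left(-241059\right) 76162 = -18359535558$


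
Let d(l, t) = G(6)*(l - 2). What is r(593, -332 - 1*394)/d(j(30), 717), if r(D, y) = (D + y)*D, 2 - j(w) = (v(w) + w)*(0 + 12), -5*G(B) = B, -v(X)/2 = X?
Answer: 78869/432 ≈ 182.57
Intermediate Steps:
v(X) = -2*X
G(B) = -B/5
j(w) = 2 + 12*w (j(w) = 2 - (-2*w + w)*(0 + 12) = 2 - (-w)*12 = 2 - (-12)*w = 2 + 12*w)
r(D, y) = D*(D + y)
d(l, t) = 12/5 - 6*l/5 (d(l, t) = (-⅕*6)*(l - 2) = -6*(-2 + l)/5 = 12/5 - 6*l/5)
r(593, -332 - 1*394)/d(j(30), 717) = (593*(593 + (-332 - 1*394)))/(12/5 - 6*(2 + 12*30)/5) = (593*(593 + (-332 - 394)))/(12/5 - 6*(2 + 360)/5) = (593*(593 - 726))/(12/5 - 6/5*362) = (593*(-133))/(12/5 - 2172/5) = -78869/(-432) = -78869*(-1/432) = 78869/432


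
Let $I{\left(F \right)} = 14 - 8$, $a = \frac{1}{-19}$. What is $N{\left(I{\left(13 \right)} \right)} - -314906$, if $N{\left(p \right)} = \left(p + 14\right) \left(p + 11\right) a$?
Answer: $\frac{5982874}{19} \approx 3.1489 \cdot 10^{5}$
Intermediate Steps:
$a = - \frac{1}{19} \approx -0.052632$
$I{\left(F \right)} = 6$
$N{\left(p \right)} = - \frac{\left(11 + p\right) \left(14 + p\right)}{19}$ ($N{\left(p \right)} = \left(p + 14\right) \left(p + 11\right) \left(- \frac{1}{19}\right) = \left(14 + p\right) \left(11 + p\right) \left(- \frac{1}{19}\right) = \left(11 + p\right) \left(14 + p\right) \left(- \frac{1}{19}\right) = - \frac{\left(11 + p\right) \left(14 + p\right)}{19}$)
$N{\left(I{\left(13 \right)} \right)} - -314906 = \left(- \frac{154}{19} - \frac{150}{19} - \frac{6^{2}}{19}\right) - -314906 = \left(- \frac{154}{19} - \frac{150}{19} - \frac{36}{19}\right) + 314906 = - \frac{340}{19} + 314906 = \frac{5982874}{19}$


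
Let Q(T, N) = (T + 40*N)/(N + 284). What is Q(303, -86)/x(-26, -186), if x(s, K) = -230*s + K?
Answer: -3137/1147212 ≈ -0.0027345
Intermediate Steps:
Q(T, N) = (T + 40*N)/(284 + N)
x(s, K) = K - 230*s
Q(303, -86)/x(-26, -186) = ((303 + 40*(-86))/(284 - 86))/(-186 - 230*(-26)) = ((303 - 3440)/198)/(-186 + 5980) = ((1/198)*(-3137))/5794 = -3137/198*1/5794 = -3137/1147212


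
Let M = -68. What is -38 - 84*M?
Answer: 5674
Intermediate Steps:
-38 - 84*M = -38 - 84*(-68) = -38 + 5712 = 5674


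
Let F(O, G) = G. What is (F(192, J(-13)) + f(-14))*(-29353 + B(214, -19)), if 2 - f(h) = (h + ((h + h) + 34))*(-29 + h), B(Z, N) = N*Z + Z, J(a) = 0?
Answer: 11356110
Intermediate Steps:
B(Z, N) = Z + N*Z
f(h) = 2 - (-29 + h)*(34 + 3*h) (f(h) = 2 - (h + ((h + h) + 34))*(-29 + h) = 2 - (h + (2*h + 34))*(-29 + h) = 2 - (h + (34 + 2*h))*(-29 + h) = 2 - (34 + 3*h)*(-29 + h) = 2 - (-29 + h)*(34 + 3*h))
(F(192, J(-13)) + f(-14))*(-29353 + B(214, -19)) = (0 + (988 - 3*(-14)² + 53*(-14)))*(-29353 + 214*(1 - 19)) = (0 + (988 - 3*196 - 742))*(-29353 + 214*(-18)) = (0 + (988 - 588 - 742))*(-29353 - 3852) = (0 - 342)*(-33205) = -342*(-33205) = 11356110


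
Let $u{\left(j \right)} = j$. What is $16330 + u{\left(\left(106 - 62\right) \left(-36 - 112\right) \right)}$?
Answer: $9818$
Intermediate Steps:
$16330 + u{\left(\left(106 - 62\right) \left(-36 - 112\right) \right)} = 16330 + \left(106 - 62\right) \left(-36 - 112\right) = 16330 + 44 \left(-148\right) = 16330 - 6512 = 9818$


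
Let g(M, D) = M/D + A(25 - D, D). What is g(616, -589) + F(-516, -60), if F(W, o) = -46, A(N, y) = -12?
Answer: -34778/589 ≈ -59.046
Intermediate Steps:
g(M, D) = -12 + M/D (g(M, D) = M/D - 12 = -12 + M/D)
g(616, -589) + F(-516, -60) = (-12 + 616/(-589)) - 46 = (-12 + 616*(-1/589)) - 46 = (-12 - 616/589) - 46 = -7684/589 - 46 = -34778/589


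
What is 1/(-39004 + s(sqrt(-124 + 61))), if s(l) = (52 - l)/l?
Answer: 21*I/(-819105*I + 52*sqrt(7)) ≈ -2.5638e-5 + 4.3062e-9*I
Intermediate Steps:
s(l) = (52 - l)/l
1/(-39004 + s(sqrt(-124 + 61))) = 1/(-39004 + (52 - sqrt(-124 + 61))/(sqrt(-124 + 61))) = 1/(-39004 + (52 - sqrt(-63))/(sqrt(-63))) = 1/(-39004 + (52 - 3*I*sqrt(7))/((3*I*sqrt(7)))) = 1/(-39004 + (-I*sqrt(7)/21)*(52 - 3*I*sqrt(7))) = 1/(-39004 - I*sqrt(7)*(52 - 3*I*sqrt(7))/21)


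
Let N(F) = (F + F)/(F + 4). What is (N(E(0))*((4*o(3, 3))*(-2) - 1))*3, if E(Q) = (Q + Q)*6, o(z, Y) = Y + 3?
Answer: 0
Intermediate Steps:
o(z, Y) = 3 + Y
E(Q) = 12*Q (E(Q) = (2*Q)*6 = 12*Q)
N(F) = 2*F/(4 + F) (N(F) = (2*F)/(4 + F) = 2*F/(4 + F))
(N(E(0))*((4*o(3, 3))*(-2) - 1))*3 = ((2*(12*0)/(4 + 12*0))*((4*(3 + 3))*(-2) - 1))*3 = ((2*0/(4 + 0))*((4*6)*(-2) - 1))*3 = ((2*0/4)*(24*(-2) - 1))*3 = ((2*0*(1/4))*(-48 - 1))*3 = (0*(-49))*3 = 0*3 = 0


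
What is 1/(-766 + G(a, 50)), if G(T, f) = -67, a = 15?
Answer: -1/833 ≈ -0.0012005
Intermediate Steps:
1/(-766 + G(a, 50)) = 1/(-766 - 67) = 1/(-833) = -1/833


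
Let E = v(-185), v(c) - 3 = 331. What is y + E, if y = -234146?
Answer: -233812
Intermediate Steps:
v(c) = 334 (v(c) = 3 + 331 = 334)
E = 334
y + E = -234146 + 334 = -233812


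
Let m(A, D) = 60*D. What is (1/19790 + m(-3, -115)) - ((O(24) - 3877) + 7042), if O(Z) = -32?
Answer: -198553069/19790 ≈ -10033.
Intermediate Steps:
(1/19790 + m(-3, -115)) - ((O(24) - 3877) + 7042) = (1/19790 + 60*(-115)) - ((-32 - 3877) + 7042) = (1/19790 - 6900) - (-3909 + 7042) = -136550999/19790 - 1*3133 = -136550999/19790 - 3133 = -198553069/19790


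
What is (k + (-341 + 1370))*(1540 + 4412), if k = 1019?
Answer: 12189696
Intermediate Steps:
(k + (-341 + 1370))*(1540 + 4412) = (1019 + (-341 + 1370))*(1540 + 4412) = (1019 + 1029)*5952 = 2048*5952 = 12189696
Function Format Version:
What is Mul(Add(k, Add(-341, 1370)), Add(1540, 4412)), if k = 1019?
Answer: 12189696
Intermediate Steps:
Mul(Add(k, Add(-341, 1370)), Add(1540, 4412)) = Mul(Add(1019, Add(-341, 1370)), Add(1540, 4412)) = Mul(Add(1019, 1029), 5952) = Mul(2048, 5952) = 12189696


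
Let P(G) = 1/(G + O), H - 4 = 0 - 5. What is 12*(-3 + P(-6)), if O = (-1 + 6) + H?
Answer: -42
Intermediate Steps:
H = -1 (H = 4 + (0 - 5) = 4 - 5 = -1)
O = 4 (O = (-1 + 6) - 1 = 5 - 1 = 4)
P(G) = 1/(4 + G) (P(G) = 1/(G + 4) = 1/(4 + G))
12*(-3 + P(-6)) = 12*(-3 + 1/(4 - 6)) = 12*(-3 + 1/(-2)) = 12*(-3 - 1/2) = 12*(-7/2) = -42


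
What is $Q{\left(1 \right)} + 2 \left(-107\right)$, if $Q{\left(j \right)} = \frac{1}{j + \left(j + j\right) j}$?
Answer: $- \frac{641}{3} \approx -213.67$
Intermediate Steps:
$Q{\left(j \right)} = \frac{1}{j + 2 j^{2}}$ ($Q{\left(j \right)} = \frac{1}{j + 2 j j} = \frac{1}{j + 2 j^{2}}$)
$Q{\left(1 \right)} + 2 \left(-107\right) = \frac{1}{1 \left(1 + 2 \cdot 1\right)} + 2 \left(-107\right) = 1 \frac{1}{1 + 2} - 214 = 1 \cdot \frac{1}{3} - 214 = \frac{1}{3} - 214 = - \frac{641}{3}$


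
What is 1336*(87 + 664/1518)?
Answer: 88663640/759 ≈ 1.1682e+5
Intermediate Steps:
1336*(87 + 664/1518) = 1336*(87 + 664*(1/1518)) = 1336*(87 + 332/759) = 1336*(66365/759) = 88663640/759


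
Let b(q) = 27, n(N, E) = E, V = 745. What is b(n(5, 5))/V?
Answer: 27/745 ≈ 0.036242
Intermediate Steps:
b(n(5, 5))/V = 27/745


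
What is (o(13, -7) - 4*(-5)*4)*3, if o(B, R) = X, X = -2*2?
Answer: 228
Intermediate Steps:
X = -4
o(B, R) = -4
(o(13, -7) - 4*(-5)*4)*3 = (-4 - 4*(-5)*4)*3 = (-4 + 20*4)*3 = (-4 + 80)*3 = 76*3 = 228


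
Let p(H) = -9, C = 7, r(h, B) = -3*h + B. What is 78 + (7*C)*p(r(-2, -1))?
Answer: -363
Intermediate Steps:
r(h, B) = B - 3*h
78 + (7*C)*p(r(-2, -1)) = 78 + (7*7)*(-9) = 78 + 49*(-9) = 78 - 441 = -363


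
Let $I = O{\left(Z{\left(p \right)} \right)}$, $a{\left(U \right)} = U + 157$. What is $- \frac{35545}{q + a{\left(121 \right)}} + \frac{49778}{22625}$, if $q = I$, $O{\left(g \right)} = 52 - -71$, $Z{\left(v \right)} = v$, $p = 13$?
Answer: $- \frac{784244647}{9072625} \approx -86.441$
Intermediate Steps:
$a{\left(U \right)} = 157 + U$
$O{\left(g \right)} = 123$ ($O{\left(g \right)} = 52 + 71 = 123$)
$I = 123$
$q = 123$
$- \frac{35545}{q + a{\left(121 \right)}} + \frac{49778}{22625} = - \frac{35545}{123 + \left(157 + 121\right)} + \frac{49778}{22625} = - \frac{35545}{123 + 278} + 49778 \cdot \frac{1}{22625} = - \frac{35545}{401} + \frac{49778}{22625} = - \frac{784244647}{9072625}$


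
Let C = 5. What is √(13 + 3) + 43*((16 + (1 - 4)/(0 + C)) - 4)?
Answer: 2471/5 ≈ 494.20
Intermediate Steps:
√(13 + 3) + 43*((16 + (1 - 4)/(0 + C)) - 4) = √(13 + 3) + 43*((16 + (1 - 4)/(0 + 5)) - 4) = √16 + 43*((16 - 3/5) - 4) = 4 + 43*((16 - 3*⅕) - 4) = 4 + 43*((16 - ⅗) - 4) = 4 + 43*(77/5 - 4) = 4 + 43*(57/5) = 4 + 2451/5 = 2471/5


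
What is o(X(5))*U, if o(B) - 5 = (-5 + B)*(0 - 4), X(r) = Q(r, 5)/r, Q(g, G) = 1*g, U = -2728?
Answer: -57288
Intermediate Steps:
Q(g, G) = g
X(r) = 1 (X(r) = r/r = 1)
o(B) = 25 - 4*B (o(B) = 5 + (-5 + B)*(0 - 4) = 5 + (-5 + B)*(-4) = 5 + (20 - 4*B) = 25 - 4*B)
o(X(5))*U = (25 - 4*1)*(-2728) = (25 - 4)*(-2728) = 21*(-2728) = -57288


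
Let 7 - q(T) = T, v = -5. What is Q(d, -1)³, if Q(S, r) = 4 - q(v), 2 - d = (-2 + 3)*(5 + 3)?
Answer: -512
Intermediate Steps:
d = -6 (d = 2 - (-2 + 3)*(5 + 3) = 2 - 8 = -6)
q(T) = 7 - T
Q(S, r) = -8 (Q(S, r) = 4 - (7 - 1*(-5)) = 4 - (7 + 5) = 4 - 1*12 = 4 - 12 = -8)
Q(d, -1)³ = (-8)³ = -512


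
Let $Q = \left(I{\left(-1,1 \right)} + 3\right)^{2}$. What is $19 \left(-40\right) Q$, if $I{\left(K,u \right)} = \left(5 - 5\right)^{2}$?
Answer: $-6840$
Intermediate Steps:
$I{\left(K,u \right)} = 0$ ($I{\left(K,u \right)} = 0^{2} = 0$)
$Q = 9$ ($Q = \left(0 + 3\right)^{2} = 3^{2} = 9$)
$19 \left(-40\right) Q = 19 \left(-40\right) 9 = \left(-760\right) 9 = -6840$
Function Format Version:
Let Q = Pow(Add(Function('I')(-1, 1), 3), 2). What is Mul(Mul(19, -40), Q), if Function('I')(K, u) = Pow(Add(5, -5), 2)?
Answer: -6840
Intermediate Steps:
Function('I')(K, u) = 0 (Function('I')(K, u) = Pow(0, 2) = 0)
Q = 9 (Q = Pow(Add(0, 3), 2) = Pow(3, 2) = 9)
Mul(Mul(19, -40), Q) = Mul(Mul(19, -40), 9) = Mul(-760, 9) = -6840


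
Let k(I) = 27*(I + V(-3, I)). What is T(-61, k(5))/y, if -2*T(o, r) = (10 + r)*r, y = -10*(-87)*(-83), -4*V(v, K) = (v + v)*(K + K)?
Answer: 4950/2407 ≈ 2.0565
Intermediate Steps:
V(v, K) = -K*v (V(v, K) = -(v + v)*(K + K)/4 = -2*v*2*K/4 = -K*v)
k(I) = 108*I (k(I) = 27*(I - 1*I*(-3)) = 27*(I + 3*I) = 27*(4*I) = 108*I)
y = -72210 (y = 870*(-83) = -72210)
T(o, r) = -r*(10 + r)/2 (T(o, r) = -(10 + r)*r/2 = -r*(10 + r)/2)
T(-61, k(5))/y = -108*5*(10 + 108*5)/2/(-72210) = -1/2*540*(10 + 540)*(-1/72210) = -1/2*540*550*(-1/72210) = -148500*(-1/72210) = 4950/2407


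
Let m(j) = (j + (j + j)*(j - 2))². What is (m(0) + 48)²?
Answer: 2304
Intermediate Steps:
m(j) = (j + 2*j*(-2 + j))² (m(j) = (j + (2*j)*(-2 + j))² = (j + 2*j*(-2 + j))²)
(m(0) + 48)² = (0²*(-3 + 2*0)² + 48)² = (0*(-3 + 0)² + 48)² = (0*(-3)² + 48)² = (0*9 + 48)² = (0 + 48)² = 48² = 2304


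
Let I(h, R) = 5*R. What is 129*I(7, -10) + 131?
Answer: -6319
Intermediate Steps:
129*I(7, -10) + 131 = 129*(5*(-10)) + 131 = 129*(-50) + 131 = -6450 + 131 = -6319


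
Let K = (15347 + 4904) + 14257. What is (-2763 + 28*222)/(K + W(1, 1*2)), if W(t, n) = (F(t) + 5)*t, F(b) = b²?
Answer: 3453/34514 ≈ 0.10005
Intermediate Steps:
K = 34508 (K = 20251 + 14257 = 34508)
W(t, n) = t*(5 + t²) (W(t, n) = (t² + 5)*t = (5 + t²)*t = t*(5 + t²))
(-2763 + 28*222)/(K + W(1, 1*2)) = (-2763 + 28*222)/(34508 + 1*(5 + 1²)) = (-2763 + 6216)/(34508 + 1*(5 + 1)) = 3453/(34508 + 1*6) = 3453/(34508 + 6) = 3453/34514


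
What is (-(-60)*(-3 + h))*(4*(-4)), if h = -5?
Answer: 7680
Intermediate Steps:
(-(-60)*(-3 + h))*(4*(-4)) = (-(-60)*(-3 - 5))*(4*(-4)) = -(-60)*(-8)*(-16) = -60*8*(-16) = -480*(-16) = 7680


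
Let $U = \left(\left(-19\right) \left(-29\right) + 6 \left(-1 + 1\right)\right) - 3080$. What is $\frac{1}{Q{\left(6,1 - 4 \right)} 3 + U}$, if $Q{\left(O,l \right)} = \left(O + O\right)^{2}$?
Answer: $- \frac{1}{2097} \approx -0.00047687$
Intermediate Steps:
$Q{\left(O,l \right)} = 4 O^{2}$ ($Q{\left(O,l \right)} = \left(2 O\right)^{2} = 4 O^{2}$)
$U = -2529$ ($U = \left(551 + 6 \cdot 0\right) - 3080 = \left(551 + 0\right) - 3080 = 551 - 3080 = -2529$)
$\frac{1}{Q{\left(6,1 - 4 \right)} 3 + U} = \frac{1}{4 \cdot 6^{2} \cdot 3 - 2529} = \frac{1}{4 \cdot 36 \cdot 3 - 2529} = \frac{1}{144 \cdot 3 - 2529} = \frac{1}{432 - 2529} = \frac{1}{-2097} = - \frac{1}{2097}$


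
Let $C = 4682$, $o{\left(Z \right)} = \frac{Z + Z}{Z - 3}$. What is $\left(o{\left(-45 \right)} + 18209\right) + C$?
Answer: $\frac{183143}{8} \approx 22893.0$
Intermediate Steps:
$o{\left(Z \right)} = \frac{2 Z}{-3 + Z}$
$\left(o{\left(-45 \right)} + 18209\right) + C = \left(2 \left(-45\right) \frac{1}{-3 - 45} + 18209\right) + 4682 = \left(2 \left(-45\right) \frac{1}{-48} + 18209\right) + 4682 = \left(2 \left(-45\right) \left(- \frac{1}{48}\right) + 18209\right) + 4682 = \left(\frac{15}{8} + 18209\right) + 4682 = \frac{145687}{8} + 4682 = \frac{183143}{8}$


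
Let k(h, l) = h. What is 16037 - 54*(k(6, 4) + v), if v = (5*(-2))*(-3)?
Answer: 14093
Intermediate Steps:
v = 30 (v = -10*(-3) = 30)
16037 - 54*(k(6, 4) + v) = 16037 - 54*(6 + 30) = 16037 - 54*36 = 16037 - 1944 = 14093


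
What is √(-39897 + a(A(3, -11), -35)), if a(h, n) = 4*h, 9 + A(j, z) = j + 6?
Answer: 3*I*√4433 ≈ 199.74*I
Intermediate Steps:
A(j, z) = -3 + j (A(j, z) = -9 + (j + 6) = -9 + (6 + j) = -3 + j)
√(-39897 + a(A(3, -11), -35)) = √(-39897 + 4*(-3 + 3)) = √(-39897 + 4*0) = √(-39897 + 0) = √(-39897) = 3*I*√4433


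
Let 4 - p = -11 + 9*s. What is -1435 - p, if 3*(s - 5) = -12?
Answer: -1441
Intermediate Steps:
s = 1 (s = 5 + (⅓)*(-12) = 5 - 4 = 1)
p = 6 (p = 4 - (-11 + 9*1) = 4 - (-11 + 9) = 4 - 1*(-2) = 4 + 2 = 6)
-1435 - p = -1435 - 1*6 = -1435 - 6 = -1441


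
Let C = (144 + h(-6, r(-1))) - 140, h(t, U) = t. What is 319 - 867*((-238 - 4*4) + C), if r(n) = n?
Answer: 222271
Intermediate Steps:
C = -2 (C = (144 - 6) - 140 = 138 - 140 = -2)
319 - 867*((-238 - 4*4) + C) = 319 - 867*((-238 - 4*4) - 2) = 319 - 867*((-238 - 16) - 2) = 319 - 867*(-254 - 2) = 319 - 867*(-256) = 319 + 221952 = 222271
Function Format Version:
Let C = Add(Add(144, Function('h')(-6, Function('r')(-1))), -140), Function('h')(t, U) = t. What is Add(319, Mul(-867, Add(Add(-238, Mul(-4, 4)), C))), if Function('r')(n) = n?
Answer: 222271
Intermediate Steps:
C = -2 (C = Add(Add(144, -6), -140) = Add(138, -140) = -2)
Add(319, Mul(-867, Add(Add(-238, Mul(-4, 4)), C))) = Add(319, Mul(-867, Add(Add(-238, Mul(-4, 4)), -2))) = Add(319, Mul(-867, Add(Add(-238, -16), -2))) = Add(319, Mul(-867, Add(-254, -2))) = Add(319, Mul(-867, -256)) = Add(319, 221952) = 222271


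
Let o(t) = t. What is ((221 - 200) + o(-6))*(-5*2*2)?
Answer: -300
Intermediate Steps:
((221 - 200) + o(-6))*(-5*2*2) = ((221 - 200) - 6)*(-5*2*2) = (21 - 6)*(-10*2) = 15*(-20) = -300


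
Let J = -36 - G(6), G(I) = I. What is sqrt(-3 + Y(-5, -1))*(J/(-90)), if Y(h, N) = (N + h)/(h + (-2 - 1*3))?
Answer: 14*I*sqrt(15)/75 ≈ 0.72296*I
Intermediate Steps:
Y(h, N) = (N + h)/(-5 + h) (Y(h, N) = (N + h)/(h + (-2 - 3)) = (N + h)/(h - 5) = (N + h)/(-5 + h))
J = -42 (J = -36 - 1*6 = -36 - 6 = -42)
sqrt(-3 + Y(-5, -1))*(J/(-90)) = sqrt(-3 + (-1 - 5)/(-5 - 5))*(-42/(-90)) = sqrt(-3 - 6/(-10))*(-42*(-1/90)) = sqrt(-3 - 1/10*(-6))*(7/15) = sqrt(-3 + 3/5)*(7/15) = sqrt(-12/5)*(7/15) = (2*I*sqrt(15)/5)*(7/15) = 14*I*sqrt(15)/75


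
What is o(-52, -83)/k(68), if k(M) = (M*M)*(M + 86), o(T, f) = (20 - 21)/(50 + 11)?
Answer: -1/43437856 ≈ -2.3021e-8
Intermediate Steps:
o(T, f) = -1/61
k(M) = M²*(86 + M)
o(-52, -83)/k(68) = -1/(4624*(86 + 68))/61 = -1/(61*(4624*154)) = -1/61/712096 = -1/61*1/712096 = -1/43437856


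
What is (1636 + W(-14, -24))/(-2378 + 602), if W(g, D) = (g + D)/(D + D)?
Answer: -39283/42624 ≈ -0.92162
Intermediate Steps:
W(g, D) = (D + g)/(2*D) (W(g, D) = (D + g)/((2*D)) = (D + g)*(1/(2*D)) = (D + g)/(2*D))
(1636 + W(-14, -24))/(-2378 + 602) = (1636 + (1/2)*(-24 - 14)/(-24))/(-2378 + 602) = (1636 + (1/2)*(-1/24)*(-38))/(-1776) = (1636 + 19/24)*(-1/1776) = (39283/24)*(-1/1776) = -39283/42624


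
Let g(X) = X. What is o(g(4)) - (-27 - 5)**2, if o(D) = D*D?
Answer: -1008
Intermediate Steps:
o(D) = D**2
o(g(4)) - (-27 - 5)**2 = 4**2 - (-27 - 5)**2 = 16 - 1*(-32)**2 = 16 - 1*1024 = 16 - 1024 = -1008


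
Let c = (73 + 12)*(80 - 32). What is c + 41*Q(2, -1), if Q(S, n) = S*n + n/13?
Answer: 51933/13 ≈ 3994.8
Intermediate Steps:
c = 4080 (c = 85*48 = 4080)
Q(S, n) = n/13 + S*n (Q(S, n) = S*n + n*(1/13) = S*n + n/13 = n/13 + S*n)
c + 41*Q(2, -1) = 4080 + 41*(-(1/13 + 2)) = 4080 + 41*(-1*27/13) = 4080 + 41*(-27/13) = 4080 - 1107/13 = 51933/13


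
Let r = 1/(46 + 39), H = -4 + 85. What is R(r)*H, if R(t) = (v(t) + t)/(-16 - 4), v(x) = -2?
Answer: 13689/1700 ≈ 8.0524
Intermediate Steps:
H = 81
r = 1/85 ≈ 0.011765
R(t) = ⅒ - t/20 (R(t) = (-2 + t)/(-16 - 4) = (-2 + t)/(-20) = (-2 + t)*(-1/20) = ⅒ - t/20)
R(r)*H = (⅒ - 1/20*1/85)*81 = (⅒ - 1/1700)*81 = (169/1700)*81 = 13689/1700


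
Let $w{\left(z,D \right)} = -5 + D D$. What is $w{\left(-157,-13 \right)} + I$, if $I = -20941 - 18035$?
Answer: $-38812$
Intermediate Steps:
$w{\left(z,D \right)} = -5 + D^{2}$
$I = -38976$
$w{\left(-157,-13 \right)} + I = \left(-5 + \left(-13\right)^{2}\right) - 38976 = \left(-5 + 169\right) - 38976 = 164 - 38976 = -38812$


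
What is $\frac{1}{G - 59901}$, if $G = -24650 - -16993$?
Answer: $- \frac{1}{67558} \approx -1.4802 \cdot 10^{-5}$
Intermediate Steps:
$G = -7657$ ($G = -24650 + 16993 = -7657$)
$\frac{1}{G - 59901} = \frac{1}{-7657 - 59901} = \frac{1}{-67558} = - \frac{1}{67558}$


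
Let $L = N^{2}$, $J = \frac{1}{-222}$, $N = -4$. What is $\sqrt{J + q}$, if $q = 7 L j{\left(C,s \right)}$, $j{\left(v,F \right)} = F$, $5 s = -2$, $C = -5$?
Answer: $\frac{i \sqrt{55203630}}{1110} \approx 6.6936 i$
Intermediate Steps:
$s = - \frac{2}{5}$ ($s = \frac{1}{5} \left(-2\right) = - \frac{2}{5} \approx -0.4$)
$J = - \frac{1}{222} \approx -0.0045045$
$L = 16$ ($L = \left(-4\right)^{2} = 16$)
$q = - \frac{224}{5}$ ($q = 7 \cdot 16 \left(- \frac{2}{5}\right) = 112 \left(- \frac{2}{5}\right) = - \frac{224}{5} \approx -44.8$)
$\sqrt{J + q} = \sqrt{- \frac{1}{222} - \frac{224}{5}} = \sqrt{- \frac{49733}{1110}} = \frac{i \sqrt{55203630}}{1110}$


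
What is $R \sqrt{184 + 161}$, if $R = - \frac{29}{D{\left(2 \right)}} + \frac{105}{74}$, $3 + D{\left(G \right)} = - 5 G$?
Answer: $\frac{3511 \sqrt{345}}{962} \approx 67.79$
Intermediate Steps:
$D{\left(G \right)} = -3 - 5 G$
$R = \frac{3511}{962}$ ($R = - \frac{29}{-3 - 10} + \frac{105}{74} = - \frac{29}{-3 - 10} + 105 \cdot \frac{1}{74} = - \frac{29}{-13} + \frac{105}{74} = \left(-29\right) \left(- \frac{1}{13}\right) + \frac{105}{74} = \frac{29}{13} + \frac{105}{74} = \frac{3511}{962} \approx 3.6497$)
$R \sqrt{184 + 161} = \frac{3511 \sqrt{184 + 161}}{962} = \frac{3511 \sqrt{345}}{962}$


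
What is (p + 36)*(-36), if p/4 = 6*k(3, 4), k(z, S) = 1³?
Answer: -2160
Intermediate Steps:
k(z, S) = 1
p = 24 (p = 4*(6*1) = 4*6 = 24)
(p + 36)*(-36) = (24 + 36)*(-36) = 60*(-36) = -2160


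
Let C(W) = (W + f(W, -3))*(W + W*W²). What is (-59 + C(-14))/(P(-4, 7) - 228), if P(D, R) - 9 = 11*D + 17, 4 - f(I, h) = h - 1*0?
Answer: -19247/246 ≈ -78.240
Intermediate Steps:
f(I, h) = 4 - h (f(I, h) = 4 - (h - 1*0) = 4 - (h + 0) = 4 - h)
P(D, R) = 26 + 11*D (P(D, R) = 9 + (11*D + 17) = 9 + (17 + 11*D) = 26 + 11*D)
C(W) = (7 + W)*(W + W³) (C(W) = (W + (4 - 1*(-3)))*(W + W*W²) = (W + (4 + 3))*(W + W³) = (W + 7)*(W + W³) = (7 + W)*(W + W³))
(-59 + C(-14))/(P(-4, 7) - 228) = (-59 - 14*(7 - 14 + (-14)³ + 7*(-14)²))/((26 + 11*(-4)) - 228) = (-59 - 14*(7 - 14 - 2744 + 7*196))/((26 - 44) - 228) = (-59 - 14*(7 - 14 - 2744 + 1372))/(-18 - 228) = (-59 - 14*(-1379))/(-246) = (-59 + 19306)*(-1/246) = 19247*(-1/246) = -19247/246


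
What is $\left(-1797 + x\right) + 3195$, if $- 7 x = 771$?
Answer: $\frac{9015}{7} \approx 1287.9$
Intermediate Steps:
$x = - \frac{771}{7}$ ($x = \left(- \frac{1}{7}\right) 771 = - \frac{771}{7} \approx -110.14$)
$\left(-1797 + x\right) + 3195 = \left(-1797 - \frac{771}{7}\right) + 3195 = - \frac{13350}{7} + 3195 = \frac{9015}{7}$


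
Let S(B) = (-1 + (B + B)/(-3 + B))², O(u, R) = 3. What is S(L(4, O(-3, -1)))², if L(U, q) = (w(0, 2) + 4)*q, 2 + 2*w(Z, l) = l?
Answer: 625/81 ≈ 7.7160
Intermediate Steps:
w(Z, l) = -1 + l/2
L(U, q) = 4*q (L(U, q) = ((-1 + (½)*2) + 4)*q = ((-1 + 1) + 4)*q = (0 + 4)*q = 4*q)
S(B) = (-1 + 2*B/(-3 + B))² (S(B) = (-1 + (2*B)/(-3 + B))² = (-1 + 2*B/(-3 + B))²)
S(L(4, O(-3, -1)))² = ((3 + 4*3)²/(-3 + 4*3)²)² = ((3 + 12)²/(-3 + 12)²)² = (15²/9²)² = ((1/81)*225)² = (25/9)² = 625/81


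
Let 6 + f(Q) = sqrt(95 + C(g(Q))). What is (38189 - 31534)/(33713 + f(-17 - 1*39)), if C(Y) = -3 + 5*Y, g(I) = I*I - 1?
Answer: 224320085/1136146082 - 6655*sqrt(15767)/1136146082 ≈ 0.19670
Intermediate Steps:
g(I) = -1 + I**2 (g(I) = I**2 - 1 = -1 + I**2)
f(Q) = -6 + sqrt(87 + 5*Q**2) (f(Q) = -6 + sqrt(95 + (-3 + 5*(-1 + Q**2))) = -6 + sqrt(95 + (-3 + (-5 + 5*Q**2))) = -6 + sqrt(95 + (-8 + 5*Q**2)) = -6 + sqrt(87 + 5*Q**2))
(38189 - 31534)/(33713 + f(-17 - 1*39)) = (38189 - 31534)/(33713 + (-6 + sqrt(87 + 5*(-17 - 1*39)**2))) = 6655/(33713 + (-6 + sqrt(87 + 5*(-17 - 39)**2))) = 6655/(33713 + (-6 + sqrt(87 + 5*(-56)**2))) = 6655/(33713 + (-6 + sqrt(87 + 5*3136))) = 6655/(33713 + (-6 + sqrt(87 + 15680))) = 6655/(33713 + (-6 + sqrt(15767))) = 6655/(33707 + sqrt(15767))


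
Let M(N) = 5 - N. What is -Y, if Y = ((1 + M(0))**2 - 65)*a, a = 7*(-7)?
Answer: -1421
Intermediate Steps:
a = -49
Y = 1421 (Y = ((1 + (5 - 1*0))**2 - 65)*(-49) = ((1 + (5 + 0))**2 - 65)*(-49) = ((1 + 5)**2 - 65)*(-49) = (6**2 - 65)*(-49) = (36 - 65)*(-49) = -29*(-49) = 1421)
-Y = -1*1421 = -1421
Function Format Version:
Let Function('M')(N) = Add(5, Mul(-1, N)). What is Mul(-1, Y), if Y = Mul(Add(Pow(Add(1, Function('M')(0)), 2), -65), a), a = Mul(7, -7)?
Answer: -1421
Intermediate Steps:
a = -49
Y = 1421 (Y = Mul(Add(Pow(Add(1, Add(5, Mul(-1, 0))), 2), -65), -49) = Mul(Add(Pow(Add(1, Add(5, 0)), 2), -65), -49) = Mul(Add(Pow(Add(1, 5), 2), -65), -49) = Mul(Add(Pow(6, 2), -65), -49) = Mul(Add(36, -65), -49) = Mul(-29, -49) = 1421)
Mul(-1, Y) = Mul(-1, 1421) = -1421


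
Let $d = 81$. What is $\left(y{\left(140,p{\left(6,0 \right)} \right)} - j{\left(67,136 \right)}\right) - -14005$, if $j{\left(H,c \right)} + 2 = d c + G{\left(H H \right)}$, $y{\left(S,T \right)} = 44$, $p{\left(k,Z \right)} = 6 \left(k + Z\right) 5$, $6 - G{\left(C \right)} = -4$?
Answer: $3025$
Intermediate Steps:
$G{\left(C \right)} = 10$ ($G{\left(C \right)} = 6 - -4 = 6 + 4 = 10$)
$p{\left(k,Z \right)} = 30 Z + 30 k$ ($p{\left(k,Z \right)} = 6 \left(Z + k\right) 5 = \left(6 Z + 6 k\right) 5 = 30 Z + 30 k$)
$j{\left(H,c \right)} = 8 + 81 c$ ($j{\left(H,c \right)} = -2 + \left(81 c + 10\right) = -2 + \left(10 + 81 c\right) = 8 + 81 c$)
$\left(y{\left(140,p{\left(6,0 \right)} \right)} - j{\left(67,136 \right)}\right) - -14005 = \left(44 - \left(8 + 81 \cdot 136\right)\right) - -14005 = \left(44 - \left(8 + 11016\right)\right) + 14005 = \left(44 - 11024\right) + 14005 = -10980 + 14005 = 3025$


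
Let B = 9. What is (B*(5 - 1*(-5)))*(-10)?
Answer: -900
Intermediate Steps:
(B*(5 - 1*(-5)))*(-10) = (9*(5 - 1*(-5)))*(-10) = (9*(5 + 5))*(-10) = (9*10)*(-10) = 90*(-10) = -900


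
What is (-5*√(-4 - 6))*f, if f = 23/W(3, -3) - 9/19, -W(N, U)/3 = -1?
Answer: -2050*I*√10/57 ≈ -113.73*I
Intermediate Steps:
W(N, U) = 3 (W(N, U) = -3*(-1) = 3)
f = 410/57 (f = 23/3 - 9/19 = 410/57 ≈ 7.1930)
(-5*√(-4 - 6))*f = -5*√(-4 - 6)*(410/57) = -5*I*√10*(410/57) = -2050*I*√10/57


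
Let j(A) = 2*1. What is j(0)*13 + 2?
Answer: 28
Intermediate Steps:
j(A) = 2
j(0)*13 + 2 = 2*13 + 2 = 26 + 2 = 28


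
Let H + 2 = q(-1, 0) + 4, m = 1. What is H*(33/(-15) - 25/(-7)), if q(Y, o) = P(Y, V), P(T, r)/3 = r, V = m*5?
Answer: 816/35 ≈ 23.314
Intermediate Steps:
V = 5 (V = 1*5 = 5)
P(T, r) = 3*r
q(Y, o) = 15 (q(Y, o) = 3*5 = 15)
H = 17 (H = -2 + (15 + 4) = -2 + 19 = 17)
H*(33/(-15) - 25/(-7)) = 17*(33/(-15) - 25/(-7)) = 17*(33*(-1/15) - 25*(-⅐)) = 17*(-11/5 + 25/7) = 17*(48/35) = 816/35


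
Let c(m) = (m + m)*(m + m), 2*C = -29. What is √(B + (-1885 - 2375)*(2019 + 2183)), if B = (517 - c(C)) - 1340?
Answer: 2*I*√4475546 ≈ 4231.1*I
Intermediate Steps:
C = -29/2 (C = (½)*(-29) = -29/2 ≈ -14.500)
c(m) = 4*m² (c(m) = (2*m)*(2*m) = 4*m²)
B = -1664 (B = (517 - 4*(-29/2)²) - 1340 = (517 - 4*841/4) - 1340 = (517 - 1*841) - 1340 = (517 - 841) - 1340 = -324 - 1340 = -1664)
√(B + (-1885 - 2375)*(2019 + 2183)) = √(-1664 + (-1885 - 2375)*(2019 + 2183)) = √(-1664 - 4260*4202) = √(-1664 - 17900520) = √(-17902184) = 2*I*√4475546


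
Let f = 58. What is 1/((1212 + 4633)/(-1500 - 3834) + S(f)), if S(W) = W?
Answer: 762/43361 ≈ 0.017573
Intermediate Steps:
1/((1212 + 4633)/(-1500 - 3834) + S(f)) = 1/((1212 + 4633)/(-1500 - 3834) + 58) = 1/(5845/(-5334) + 58) = 1/(5845*(-1/5334) + 58) = 1/(-835/762 + 58) = 1/(43361/762) = 762/43361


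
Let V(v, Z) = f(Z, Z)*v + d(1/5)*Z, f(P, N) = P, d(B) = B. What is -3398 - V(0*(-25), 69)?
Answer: -17059/5 ≈ -3411.8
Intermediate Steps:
V(v, Z) = Z/5 + Z*v (V(v, Z) = Z*v + Z/5 = Z/5 + Z*v)
-3398 - V(0*(-25), 69) = -3398 - 69*(1/5 + 0*(-25)) = -3398 - 69*(1/5 + 0) = -3398 - 69/5 = -17059/5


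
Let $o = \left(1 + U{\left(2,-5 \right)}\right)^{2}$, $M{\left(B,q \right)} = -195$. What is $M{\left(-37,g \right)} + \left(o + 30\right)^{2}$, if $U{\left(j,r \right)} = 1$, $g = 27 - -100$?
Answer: $961$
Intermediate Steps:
$g = 127$ ($g = 27 + 100 = 127$)
$o = 4$ ($o = \left(1 + 1\right)^{2} = 2^{2} = 4$)
$M{\left(-37,g \right)} + \left(o + 30\right)^{2} = -195 + \left(4 + 30\right)^{2} = -195 + 34^{2} = -195 + 1156 = 961$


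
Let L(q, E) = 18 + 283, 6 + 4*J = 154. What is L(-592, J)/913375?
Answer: 301/913375 ≈ 0.00032955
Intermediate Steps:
J = 37 (J = -3/2 + (1/4)*154 = -3/2 + 77/2 = 37)
L(q, E) = 301
L(-592, J)/913375 = 301/913375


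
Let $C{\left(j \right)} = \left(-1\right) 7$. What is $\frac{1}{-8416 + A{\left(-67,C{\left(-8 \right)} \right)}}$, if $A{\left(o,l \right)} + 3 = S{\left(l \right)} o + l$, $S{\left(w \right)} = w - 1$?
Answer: $- \frac{1}{7890} \approx -0.00012674$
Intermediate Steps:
$C{\left(j \right)} = -7$
$S{\left(w \right)} = -1 + w$ ($S{\left(w \right)} = w - 1 = -1 + w$)
$A{\left(o,l \right)} = -3 + l + o \left(-1 + l\right)$ ($A{\left(o,l \right)} = -3 + \left(\left(-1 + l\right) o + l\right) = -3 + \left(o \left(-1 + l\right) + l\right) = -3 + \left(l + o \left(-1 + l\right)\right) = -3 + l + o \left(-1 + l\right)$)
$\frac{1}{-8416 + A{\left(-67,C{\left(-8 \right)} \right)}} = \frac{1}{-8416 - \left(10 + 67 \left(-1 - 7\right)\right)} = \frac{1}{-8416 - -526} = \frac{1}{-8416 + 526} = \frac{1}{-7890} = - \frac{1}{7890}$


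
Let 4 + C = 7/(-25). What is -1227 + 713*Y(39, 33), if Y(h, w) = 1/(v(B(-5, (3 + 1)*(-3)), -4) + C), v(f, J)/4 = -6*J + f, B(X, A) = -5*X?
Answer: -5863186/4793 ≈ -1223.3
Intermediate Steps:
C = -107/25 (C = -4 + 7/(-25) = -4 + 7*(-1/25) = -4 - 7/25 = -107/25 ≈ -4.2800)
v(f, J) = -24*J + 4*f (v(f, J) = 4*(-6*J + f) = 4*(f - 6*J) = -24*J + 4*f)
Y(h, w) = 25/4793 (Y(h, w) = 1/((-24*(-4) + 4*(-5*(-5))) - 107/25) = 1/((96 + 4*25) - 107/25) = 1/((96 + 100) - 107/25) = 1/(196 - 107/25) = 1/(4793/25) = 25/4793)
-1227 + 713*Y(39, 33) = -1227 + 713*(25/4793) = -1227 + 17825/4793 = -5863186/4793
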